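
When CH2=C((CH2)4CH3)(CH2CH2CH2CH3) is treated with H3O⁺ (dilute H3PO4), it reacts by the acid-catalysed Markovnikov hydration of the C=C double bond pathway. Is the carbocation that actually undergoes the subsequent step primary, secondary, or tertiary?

tertiary

Step 1: The π electrons of the C=C bond attack a proton of H3O⁺; Markovnikov addition places the new C–H on the less-substituted alkene carbon, so the positive charge ends up on the more-substituted carbon — a tertiary carbocation. H2O is released.
No single 1,2-shift to an adjacent carbon would give a more-substituted cation, so no rearrangement occurs.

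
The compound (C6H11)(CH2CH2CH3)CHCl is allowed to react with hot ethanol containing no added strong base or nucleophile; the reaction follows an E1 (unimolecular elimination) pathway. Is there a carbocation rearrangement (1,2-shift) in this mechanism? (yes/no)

yes

The first-formed carbocation is secondary.
The adjacent cyclohexyl carbon already bears 2 other carbon substituents and has a hydrogen to migrate; after a 1,2-hydride shift from that carbon the positive charge sits on a tertiary centre.
Tertiary is more stable than secondary, so the shift occurs.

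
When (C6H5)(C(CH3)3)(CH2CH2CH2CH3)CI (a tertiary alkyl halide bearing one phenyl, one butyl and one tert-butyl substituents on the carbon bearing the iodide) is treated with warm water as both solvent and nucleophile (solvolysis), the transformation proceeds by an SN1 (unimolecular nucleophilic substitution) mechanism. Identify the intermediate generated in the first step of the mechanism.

tertiary carbocation

Step 1: Ionisation: the C–I σ-bond cleaves heterolytically; both bonding electrons depart with I⁻, leaving a tertiary carbocation at the α-carbon.
After step 1 the species present is a tertiary carbocation.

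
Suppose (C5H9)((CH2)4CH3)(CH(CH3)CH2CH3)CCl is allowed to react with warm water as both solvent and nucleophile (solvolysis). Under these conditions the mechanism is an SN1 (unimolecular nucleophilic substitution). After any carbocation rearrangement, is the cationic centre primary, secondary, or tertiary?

tertiary

Step 1: Unassisted departure of Cl⁻ (taking the C–Cl bonding pair) generates a tertiary carbocation.
No single 1,2-shift to an adjacent carbon would give a more-substituted cation, so no rearrangement occurs.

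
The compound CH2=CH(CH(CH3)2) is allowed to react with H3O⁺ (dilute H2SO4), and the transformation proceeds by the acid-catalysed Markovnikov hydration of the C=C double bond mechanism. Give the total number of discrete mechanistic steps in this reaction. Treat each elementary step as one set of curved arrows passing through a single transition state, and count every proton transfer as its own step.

Step 1: The π electrons of the C=C bond attack a proton of H3O⁺; Markovnikov addition places the new C–H on the less-substituted alkene carbon, so the positive charge ends up on the more-substituted carbon — a secondary carbocation. H2O is released.
Step 2: A 1,2-hydride shift from the adjacent isopropyl carbon moves the positive charge from the secondary centre to an adjacent carbon, generating a more stable tertiary carbocation.
Step 3: A lone pair on the oxygen of H2O attacks the carbocation, forming a C–O bond and an oxonium ion (a protonated alcohol).
Step 4: Proton transfer from the O–H of the oxonium ion to H2O completes the catalytic cycle and yields the alcohol.
Total: 4 elementary steps.

4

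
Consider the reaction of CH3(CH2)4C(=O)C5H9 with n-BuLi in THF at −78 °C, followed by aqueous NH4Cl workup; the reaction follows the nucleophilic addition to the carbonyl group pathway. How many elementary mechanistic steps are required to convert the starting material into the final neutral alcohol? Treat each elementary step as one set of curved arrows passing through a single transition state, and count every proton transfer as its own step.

Step 1: A lone pair / filled orbital on the carbanion-like carbon of n-BuLi attacks the electrophilic carbonyl carbon; the π(C=O) electrons shift onto oxygen, producing a tetrahedral alkoxide intermediate.
Step 2: Protonation of the alkoxide by aqueous NH4Cl workup furnishes an alcohol.
Total: 2 elementary steps.

2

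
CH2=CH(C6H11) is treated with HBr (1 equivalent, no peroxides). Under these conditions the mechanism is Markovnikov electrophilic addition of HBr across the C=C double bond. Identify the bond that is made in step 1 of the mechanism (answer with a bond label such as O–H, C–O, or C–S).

C–H

Step 1: The π electrons of the C=C bond attack a proton of HBr; Markovnikov addition places the new C–H on the less-substituted alkene carbon, so the positive charge ends up on the more-substituted carbon — a secondary carbocation. The H–Br bond breaks heterolytically, releasing Br⁻.
The bond formed in this step is the C–H bond.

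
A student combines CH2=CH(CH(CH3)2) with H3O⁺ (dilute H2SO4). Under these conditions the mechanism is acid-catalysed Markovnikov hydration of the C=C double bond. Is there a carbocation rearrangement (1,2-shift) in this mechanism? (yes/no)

yes

The first-formed carbocation is secondary.
The adjacent isopropyl carbon already bears 2 other carbon substituents and has a hydrogen to migrate; after a 1,2-hydride shift from that carbon the positive charge sits on a tertiary centre.
Tertiary is more stable than secondary, so the shift occurs.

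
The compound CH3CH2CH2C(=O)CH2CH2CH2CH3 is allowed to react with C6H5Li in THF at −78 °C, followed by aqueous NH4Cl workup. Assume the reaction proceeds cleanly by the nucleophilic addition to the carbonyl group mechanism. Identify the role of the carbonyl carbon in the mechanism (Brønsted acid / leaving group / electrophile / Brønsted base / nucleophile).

electrophile

Step 1: Nucleophilic addition: the carbanion-like carbon of C6H5Li adds to the carbonyl carbon, pushing the π(C=O) electron pair onto oxygen and giving a tetrahedral alkoxide.
The carbonyl carbon accepts an electron pair into an empty or π* orbital — it is the electrophile.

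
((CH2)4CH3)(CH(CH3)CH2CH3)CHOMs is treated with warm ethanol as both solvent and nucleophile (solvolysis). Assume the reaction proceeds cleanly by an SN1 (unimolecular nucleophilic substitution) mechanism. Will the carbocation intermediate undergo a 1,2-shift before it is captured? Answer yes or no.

yes

The first-formed carbocation is secondary.
The adjacent sec-butyl carbon already bears 2 other carbon substituents and has a hydrogen to migrate; after a 1,2-hydride shift from that carbon the positive charge sits on a tertiary centre.
Tertiary is more stable than secondary, so the shift occurs.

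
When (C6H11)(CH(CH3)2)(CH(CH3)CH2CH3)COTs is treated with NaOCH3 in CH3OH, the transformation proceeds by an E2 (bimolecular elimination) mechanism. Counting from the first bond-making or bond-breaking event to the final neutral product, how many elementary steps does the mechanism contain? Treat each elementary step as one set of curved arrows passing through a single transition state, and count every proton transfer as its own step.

1

Step 1: Concerted anti-periplanar elimination: CH3O⁻ abstracts a β-H while TsO⁻ leaves, and the C–H electrons become the new C=C π bond — all in a single transition state.
Total: 1 elementary step.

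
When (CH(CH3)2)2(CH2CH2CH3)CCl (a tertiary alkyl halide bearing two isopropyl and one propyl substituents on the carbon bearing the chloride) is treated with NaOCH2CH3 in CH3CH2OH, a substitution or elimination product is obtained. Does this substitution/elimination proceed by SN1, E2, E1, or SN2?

Conditions: a strong base with a tertiary substrate bearing a β-hydrogen.
These conditions are the textbook signature of the E2 pathway.
A strong (often hindered) base removes a β-H in concert with loss of the leaving group — bimolecular elimination.

E2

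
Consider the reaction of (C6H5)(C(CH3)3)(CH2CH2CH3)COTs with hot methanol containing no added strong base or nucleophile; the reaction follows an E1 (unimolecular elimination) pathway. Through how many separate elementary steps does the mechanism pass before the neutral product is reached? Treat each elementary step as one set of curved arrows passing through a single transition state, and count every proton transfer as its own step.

Step 1: Ionisation: the C–O σ-bond cleaves heterolytically; both bonding electrons depart with TsO⁻, leaving a tertiary carbocation at the α-carbon.
(No 1,2-shift: no single shift to an adjacent carbon would give a more stable cation.)
Step 2: Loss of a β-proton to a methanol molecule of the solvent: the C–H bonding pair collapses toward the cationic carbon to form the C=C π bond, yielding the alkene.
Total: 2 elementary steps.

2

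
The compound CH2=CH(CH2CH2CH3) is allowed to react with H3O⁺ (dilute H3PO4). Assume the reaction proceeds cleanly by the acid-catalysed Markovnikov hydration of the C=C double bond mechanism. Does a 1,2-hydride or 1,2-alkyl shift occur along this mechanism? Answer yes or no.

no

The first-formed carbocation is secondary.
No single 1,2-shift to an adjacent carbon would produce a more-substituted cation than the one already present, so no rearrangement occurs.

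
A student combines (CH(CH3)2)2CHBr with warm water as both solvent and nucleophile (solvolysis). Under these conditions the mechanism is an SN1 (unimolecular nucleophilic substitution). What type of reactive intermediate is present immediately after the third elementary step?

oxonium ion

Step 1: Ionisation: the C–Br σ-bond cleaves heterolytically; both bonding electrons depart with Br⁻, leaving a secondary carbocation at the α-carbon.
Step 2: A hydride (H with its bonding pair) migrates from the adjacent isopropyl carbon to the cationic centre — a 1,2-hydride shift — upgrading the secondary cation to a tertiary one.
Step 3: A lone pair on the oxygen of H2O attacks the carbocation, forming a new C–O σ-bond and an oxonium ion.
After step 3 the species present is an oxonium ion.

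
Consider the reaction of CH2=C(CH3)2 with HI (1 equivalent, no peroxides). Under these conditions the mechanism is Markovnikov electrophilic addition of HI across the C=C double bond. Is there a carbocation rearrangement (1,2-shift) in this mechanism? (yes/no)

The first-formed carbocation is tertiary.
No single 1,2-shift to an adjacent carbon would produce a more-substituted cation than the one already present, so no rearrangement occurs.

no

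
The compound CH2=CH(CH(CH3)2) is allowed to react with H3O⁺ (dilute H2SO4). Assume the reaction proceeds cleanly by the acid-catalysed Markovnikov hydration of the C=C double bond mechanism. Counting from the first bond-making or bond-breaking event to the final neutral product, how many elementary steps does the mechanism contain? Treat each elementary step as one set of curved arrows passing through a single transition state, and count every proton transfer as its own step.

Step 1: Protonation of the alkene by H3O⁺: the π bond acts as the nucleophile and picks up H⁺, giving the more stable (Markovnikov) secondary carbocation. H2O is released.
Step 2: A hydride (H with its bonding pair) migrates from the adjacent isopropyl carbon to the cationic centre — a 1,2-hydride shift — upgrading the secondary cation to a tertiary one.
Step 3: Water acts as the nucleophile: an oxygen lone pair bonds to the cationic carbon, giving an oxonium-ion intermediate.
Step 4: H2O removes a proton from the oxonium oxygen, regenerating H3O⁺ and giving the neutral alcohol.
Total: 4 elementary steps.

4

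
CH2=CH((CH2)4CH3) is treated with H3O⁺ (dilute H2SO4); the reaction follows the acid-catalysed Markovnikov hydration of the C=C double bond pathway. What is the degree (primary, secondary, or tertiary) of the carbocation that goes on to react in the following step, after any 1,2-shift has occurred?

Step 1: Electrophilic addition begins with the π(C=C) electrons forming a bond to the proton of H3O⁺. Following Markovnikov's rule, the resulting cation is secondary. H2O is released.
No single 1,2-shift to an adjacent carbon would give a more-substituted cation, so no rearrangement occurs.

secondary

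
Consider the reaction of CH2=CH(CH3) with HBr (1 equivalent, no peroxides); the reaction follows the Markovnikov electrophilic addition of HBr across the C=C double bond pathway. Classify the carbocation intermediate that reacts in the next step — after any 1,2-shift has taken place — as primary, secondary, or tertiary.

secondary

Step 1: Electrophilic addition begins with the π(C=C) electrons forming a bond to the proton of HBr. Following Markovnikov's rule, the resulting cation is secondary. The H–Br bond breaks heterolytically, releasing Br⁻.
No single 1,2-shift to an adjacent carbon would give a more-substituted cation, so no rearrangement occurs.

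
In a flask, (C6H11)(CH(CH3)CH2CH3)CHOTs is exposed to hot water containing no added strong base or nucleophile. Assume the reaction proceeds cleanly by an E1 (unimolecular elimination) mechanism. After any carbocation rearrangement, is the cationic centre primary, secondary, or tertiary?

Step 1: Ionisation: the C–O σ-bond cleaves heterolytically; both bonding electrons depart with TsO⁻, leaving a secondary carbocation at the α-carbon.
Step 2: A hydride (H with its bonding pair) migrates from the adjacent cyclohexyl carbon to the cationic centre — a 1,2-hydride shift — upgrading the secondary cation to a tertiary one.
The cation rearranges from secondary to tertiary via a 1,2-hydride shift from the adjacent cyclohexyl carbon; the tertiary cation is what reacts next.

tertiary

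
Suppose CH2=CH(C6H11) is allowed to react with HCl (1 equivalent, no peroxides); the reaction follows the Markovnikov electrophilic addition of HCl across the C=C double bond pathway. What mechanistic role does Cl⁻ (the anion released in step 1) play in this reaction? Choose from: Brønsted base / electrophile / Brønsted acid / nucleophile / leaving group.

nucleophile

Step 3: Cl⁻ captures the cation: a lone pair on Cl⁻ fills the empty p orbital, producing the alkyl halide product.
Cl⁻ (the anion released in step 1) donates an electron pair to form a new σ-bond to carbon — it is the nucleophile.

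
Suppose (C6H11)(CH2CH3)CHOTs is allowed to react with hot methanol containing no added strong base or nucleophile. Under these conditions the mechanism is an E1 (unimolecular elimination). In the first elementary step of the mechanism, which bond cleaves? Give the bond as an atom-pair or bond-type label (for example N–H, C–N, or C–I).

C–O

Step 1: Ionisation: the C–O σ-bond cleaves heterolytically; both bonding electrons depart with TsO⁻, leaving a secondary carbocation at the α-carbon.
The bond broken in this step is the C–O bond.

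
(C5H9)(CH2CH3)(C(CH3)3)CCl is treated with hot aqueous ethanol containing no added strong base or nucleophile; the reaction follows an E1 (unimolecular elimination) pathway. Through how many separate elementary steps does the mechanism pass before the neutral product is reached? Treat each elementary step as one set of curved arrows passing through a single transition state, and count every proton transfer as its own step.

2

Step 1: Unassisted departure of Cl⁻ (taking the C–Cl bonding pair) generates a tertiary carbocation.
(No 1,2-shift: no single shift to an adjacent carbon would give a more stable cation.)
Step 2: A weak base (a water (or ethanol) molecule from the solvent) removes a proton from a carbon adjacent to the cationic centre; the electrons of that C–H bond become the new π(C=C) bond, giving the alkene.
Total: 2 elementary steps.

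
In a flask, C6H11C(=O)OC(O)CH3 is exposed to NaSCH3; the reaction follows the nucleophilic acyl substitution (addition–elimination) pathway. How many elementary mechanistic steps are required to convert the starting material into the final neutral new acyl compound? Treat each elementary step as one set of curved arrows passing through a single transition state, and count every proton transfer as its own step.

2

Step 1: CH3S⁻ adds to the carbonyl carbon; the C=O π electrons shift onto oxygen and a tetrahedral alkoxide intermediate forms.
Step 2: Collapse of the tetrahedral intermediate: the alkoxide oxygen pushes its lone pair back to re-form C=O while CH3CO2⁻ leaves.
Total: 2 elementary steps.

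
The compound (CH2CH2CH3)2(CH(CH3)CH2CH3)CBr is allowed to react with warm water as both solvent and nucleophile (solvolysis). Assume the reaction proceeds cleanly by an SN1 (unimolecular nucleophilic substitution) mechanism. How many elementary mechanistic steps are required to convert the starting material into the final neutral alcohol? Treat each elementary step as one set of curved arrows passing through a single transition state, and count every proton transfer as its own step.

3

Step 1: Unassisted departure of Br⁻ (taking the C–Br bonding pair) generates a tertiary carbocation.
(No 1,2-shift: no single shift to an adjacent carbon would give a more stable cation.)
Step 2: H2O donates an oxygen lone pair into the empty p orbital of the cation, giving a protonated alcohol (an oxonium ion).
Step 3: A second solvent molecule removes the proton on oxygen, giving the neutral alcohol product.
Total: 3 elementary steps.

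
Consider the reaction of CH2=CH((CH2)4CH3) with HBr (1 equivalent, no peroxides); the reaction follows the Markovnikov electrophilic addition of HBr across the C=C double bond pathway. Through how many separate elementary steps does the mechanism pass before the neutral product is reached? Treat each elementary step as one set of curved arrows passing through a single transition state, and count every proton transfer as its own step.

Step 1: The π electrons of the C=C bond attack a proton of HBr; Markovnikov addition places the new C–H on the less-substituted alkene carbon, so the positive charge ends up on the more-substituted carbon — a secondary carbocation. The H–Br bond breaks heterolytically, releasing Br⁻.
(No 1,2-shift: no single shift to an adjacent carbon would give a more stable cation.)
Step 2: The Br⁻ anion donates a lone pair to the carbocation, forming the new C–Br σ-bond and giving the neutral alkyl halide.
Total: 2 elementary steps.

2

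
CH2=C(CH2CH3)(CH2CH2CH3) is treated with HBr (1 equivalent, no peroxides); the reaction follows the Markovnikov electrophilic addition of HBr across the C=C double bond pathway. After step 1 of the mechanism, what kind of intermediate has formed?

tertiary carbocation

Step 1: The π electrons of the C=C bond attack a proton of HBr; Markovnikov addition places the new C–H on the less-substituted alkene carbon, so the positive charge ends up on the more-substituted carbon — a tertiary carbocation. The H–Br bond breaks heterolytically, releasing Br⁻.
After step 1 the species present is a tertiary carbocation.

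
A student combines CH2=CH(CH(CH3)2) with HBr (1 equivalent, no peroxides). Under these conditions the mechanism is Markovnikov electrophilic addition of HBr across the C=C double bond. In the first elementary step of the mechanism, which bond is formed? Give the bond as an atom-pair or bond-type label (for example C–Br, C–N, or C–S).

C–H

Step 1: The π electrons of the C=C bond attack a proton of HBr; Markovnikov addition places the new C–H on the less-substituted alkene carbon, so the positive charge ends up on the more-substituted carbon — a secondary carbocation. The H–Br bond breaks heterolytically, releasing Br⁻.
The bond formed in this step is the C–H bond.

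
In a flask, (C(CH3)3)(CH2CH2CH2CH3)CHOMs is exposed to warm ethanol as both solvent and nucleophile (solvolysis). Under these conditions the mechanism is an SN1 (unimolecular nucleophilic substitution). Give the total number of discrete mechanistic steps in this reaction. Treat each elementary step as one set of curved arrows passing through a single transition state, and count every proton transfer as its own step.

4

Step 1: The C–O bond breaks with both electrons going to the mesylate; MsO⁻ leaves and a secondary carbocation remains.
Step 2: Carbocation rearrangement: a 1,2-methyl shift from the adjacent tert-butyl carbon converts the initially-formed secondary cation into the more stable tertiary cation.
Step 3: A lone pair on the oxygen of CH3CH2OH attacks the carbocation, forming a new C–O σ-bond and an oxonium ion.
Step 4: Proton transfer from the O–H of the oxonium ion to a solvent molecule delivers the neutral ether.
Total: 4 elementary steps.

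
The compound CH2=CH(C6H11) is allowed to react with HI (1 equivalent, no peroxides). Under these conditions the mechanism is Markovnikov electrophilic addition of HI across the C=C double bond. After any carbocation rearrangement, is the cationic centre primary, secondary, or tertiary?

Step 1: The π electrons of the C=C bond attack a proton of HI; Markovnikov addition places the new C–H on the less-substituted alkene carbon, so the positive charge ends up on the more-substituted carbon — a secondary carbocation. The H–I bond breaks heterolytically, releasing I⁻.
Step 2: A hydride (H with its bonding pair) migrates from the adjacent cyclohexyl carbon to the cationic centre — a 1,2-hydride shift — upgrading the secondary cation to a tertiary one.
The cation rearranges from secondary to tertiary via a 1,2-hydride shift from the adjacent cyclohexyl carbon; the tertiary cation is what reacts next.

tertiary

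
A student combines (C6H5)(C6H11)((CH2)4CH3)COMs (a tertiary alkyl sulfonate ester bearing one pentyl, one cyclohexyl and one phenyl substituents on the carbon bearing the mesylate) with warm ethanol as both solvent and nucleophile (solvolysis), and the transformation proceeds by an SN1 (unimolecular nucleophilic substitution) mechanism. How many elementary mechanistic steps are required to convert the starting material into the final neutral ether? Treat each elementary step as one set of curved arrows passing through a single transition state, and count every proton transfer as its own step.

3

Step 1: Ionisation: the C–O σ-bond cleaves heterolytically; both bonding electrons depart with MsO⁻, leaving a tertiary carbocation at the α-carbon.
(No 1,2-shift: no single shift to an adjacent carbon would give a more stable cation.)
Step 2: A lone pair on the oxygen of CH3CH2OH attacks the carbocation, forming a new C–O σ-bond and an oxonium ion.
Step 3: Proton transfer from the O–H of the oxonium ion to a solvent molecule delivers the neutral ether.
Total: 3 elementary steps.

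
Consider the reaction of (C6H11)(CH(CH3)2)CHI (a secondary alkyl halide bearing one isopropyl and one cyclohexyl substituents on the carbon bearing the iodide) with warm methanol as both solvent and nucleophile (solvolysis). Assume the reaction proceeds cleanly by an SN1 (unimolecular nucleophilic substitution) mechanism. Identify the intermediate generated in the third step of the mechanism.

oxonium ion

Step 1: Rate-determining heterolysis of the C–I bond gives I⁻ and a secondary carbocation.
Step 2: Carbocation rearrangement: a 1,2-hydride shift from the adjacent isopropyl carbon converts the initially-formed secondary cation into the more stable tertiary cation.
Step 3: CH3OH donates an oxygen lone pair into the empty p orbital of the cation, giving a protonated ether (an oxonium ion).
After step 3 the species present is an oxonium ion.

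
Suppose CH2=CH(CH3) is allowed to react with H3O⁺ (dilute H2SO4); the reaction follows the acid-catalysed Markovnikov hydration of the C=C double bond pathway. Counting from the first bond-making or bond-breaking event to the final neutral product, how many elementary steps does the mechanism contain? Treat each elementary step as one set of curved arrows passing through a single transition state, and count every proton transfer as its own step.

Step 1: The π electrons of the C=C bond attack a proton of H3O⁺; Markovnikov addition places the new C–H on the less-substituted alkene carbon, so the positive charge ends up on the more-substituted carbon — a secondary carbocation. H2O is released.
(No 1,2-shift: no single shift to an adjacent carbon would give a more stable cation.)
Step 2: Water acts as the nucleophile: an oxygen lone pair bonds to the cationic carbon, giving an oxonium-ion intermediate.
Step 3: H2O removes a proton from the oxonium oxygen, regenerating H3O⁺ and giving the neutral alcohol.
Total: 3 elementary steps.

3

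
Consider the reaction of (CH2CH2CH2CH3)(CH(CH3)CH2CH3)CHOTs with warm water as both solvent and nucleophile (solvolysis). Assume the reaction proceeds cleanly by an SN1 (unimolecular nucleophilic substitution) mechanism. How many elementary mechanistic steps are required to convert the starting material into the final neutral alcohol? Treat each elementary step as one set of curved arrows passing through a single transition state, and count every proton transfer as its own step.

4

Step 1: Rate-determining heterolysis of the C–O bond gives TsO⁻ and a secondary carbocation.
Step 2: Carbocation rearrangement: a 1,2-hydride shift from the adjacent sec-butyl carbon converts the initially-formed secondary cation into the more stable tertiary cation.
Step 3: A lone pair on the oxygen of H2O attacks the carbocation, forming a new C–O σ-bond and an oxonium ion.
Step 4: Proton transfer from the O–H of the oxonium ion to a solvent molecule delivers the neutral alcohol.
Total: 4 elementary steps.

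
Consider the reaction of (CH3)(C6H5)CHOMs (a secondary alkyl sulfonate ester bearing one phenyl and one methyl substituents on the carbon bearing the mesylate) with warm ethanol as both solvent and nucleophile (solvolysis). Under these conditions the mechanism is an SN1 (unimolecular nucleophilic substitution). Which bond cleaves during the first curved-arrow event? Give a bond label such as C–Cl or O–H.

C–O

Step 1: The C–O bond breaks with both electrons going to the mesylate; MsO⁻ leaves and a secondary carbocation remains.
The bond broken in this step is the C–O bond.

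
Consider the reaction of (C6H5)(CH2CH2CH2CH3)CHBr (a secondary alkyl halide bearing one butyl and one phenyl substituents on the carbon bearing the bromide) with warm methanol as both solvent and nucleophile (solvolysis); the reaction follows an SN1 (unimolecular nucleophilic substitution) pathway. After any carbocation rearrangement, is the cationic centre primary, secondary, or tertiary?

Step 1: Rate-determining heterolysis of the C–Br bond gives Br⁻ and a secondary carbocation.
No single 1,2-shift to an adjacent carbon would give a more-substituted cation, so no rearrangement occurs.

secondary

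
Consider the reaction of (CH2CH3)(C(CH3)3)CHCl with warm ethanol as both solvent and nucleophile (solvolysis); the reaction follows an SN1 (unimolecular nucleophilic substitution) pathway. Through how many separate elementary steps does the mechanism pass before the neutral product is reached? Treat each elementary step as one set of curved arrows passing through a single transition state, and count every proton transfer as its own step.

4

Step 1: Unassisted departure of Cl⁻ (taking the C–Cl bonding pair) generates a secondary carbocation.
Step 2: A 1,2-methyl shift from the adjacent tert-butyl carbon moves the positive charge from the secondary centre to an adjacent carbon, generating a more stable tertiary carbocation.
Step 3: Nucleophilic capture: the oxygen of CH3CH2OH bonds to the cationic carbon, producing an oxonium-ion intermediate.
Step 4: Deprotonation of the oxonium oxygen by solvent ethanol yields the neutral ether.
Total: 4 elementary steps.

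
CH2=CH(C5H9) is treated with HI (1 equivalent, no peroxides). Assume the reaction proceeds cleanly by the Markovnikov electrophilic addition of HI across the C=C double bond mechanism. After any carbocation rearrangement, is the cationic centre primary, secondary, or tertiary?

tertiary

Step 1: Electrophilic addition begins with the π(C=C) electrons forming a bond to the proton of HI. Following Markovnikov's rule, the resulting cation is secondary. The H–I bond breaks heterolytically, releasing I⁻.
Step 2: A hydride (H with its bonding pair) migrates from the adjacent cyclopentyl carbon to the cationic centre — a 1,2-hydride shift — upgrading the secondary cation to a tertiary one.
The cation rearranges from secondary to tertiary via a 1,2-hydride shift from the adjacent cyclopentyl carbon; the tertiary cation is what reacts next.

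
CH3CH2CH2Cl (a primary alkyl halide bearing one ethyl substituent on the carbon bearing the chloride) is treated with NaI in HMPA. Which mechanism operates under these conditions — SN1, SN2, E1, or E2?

SN2

Conditions: a primary substrate with a strong nucleophile in the polar aprotic solvent HMPA.
These conditions are the textbook signature of the SN2 pathway.
An unhindered substrate with a strong nucleophile in a polar aprotic solvent favours one-step backside displacement.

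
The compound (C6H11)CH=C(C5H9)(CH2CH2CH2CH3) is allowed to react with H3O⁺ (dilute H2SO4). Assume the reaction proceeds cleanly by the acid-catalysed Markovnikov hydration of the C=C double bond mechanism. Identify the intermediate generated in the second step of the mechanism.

Step 1: Protonation of the alkene by H3O⁺: the π bond acts as the nucleophile and picks up H⁺, giving the more stable (Markovnikov) tertiary carbocation. H2O is released.
Step 2: A lone pair on the oxygen of H2O attacks the carbocation, forming a C–O bond and an oxonium ion (a protonated alcohol).
After step 2 the species present is an oxonium ion.

oxonium ion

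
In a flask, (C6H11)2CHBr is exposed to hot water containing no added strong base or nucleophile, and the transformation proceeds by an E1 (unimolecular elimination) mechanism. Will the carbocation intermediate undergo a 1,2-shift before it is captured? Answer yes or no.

The first-formed carbocation is secondary.
The adjacent cyclohexyl carbon already bears 2 other carbon substituents and has a hydrogen to migrate; after a 1,2-hydride shift from that carbon the positive charge sits on a tertiary centre.
Tertiary is more stable than secondary, so the shift occurs.

yes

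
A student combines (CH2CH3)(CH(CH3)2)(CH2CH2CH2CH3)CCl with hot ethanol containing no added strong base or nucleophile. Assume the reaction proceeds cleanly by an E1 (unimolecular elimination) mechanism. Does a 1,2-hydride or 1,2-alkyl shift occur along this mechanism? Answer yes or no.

no

The first-formed carbocation is tertiary.
No single 1,2-shift to an adjacent carbon would produce a more-substituted cation than the one already present, so no rearrangement occurs.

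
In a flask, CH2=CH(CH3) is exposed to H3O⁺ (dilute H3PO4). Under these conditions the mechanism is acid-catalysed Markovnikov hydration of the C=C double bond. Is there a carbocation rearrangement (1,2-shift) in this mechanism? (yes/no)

The first-formed carbocation is secondary.
No single 1,2-shift to an adjacent carbon would produce a more-substituted cation than the one already present, so no rearrangement occurs.

no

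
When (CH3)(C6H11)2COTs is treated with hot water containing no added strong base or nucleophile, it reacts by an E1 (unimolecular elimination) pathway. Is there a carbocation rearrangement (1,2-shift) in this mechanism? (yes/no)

no

The first-formed carbocation is tertiary.
No single 1,2-shift to an adjacent carbon would produce a more-substituted cation than the one already present, so no rearrangement occurs.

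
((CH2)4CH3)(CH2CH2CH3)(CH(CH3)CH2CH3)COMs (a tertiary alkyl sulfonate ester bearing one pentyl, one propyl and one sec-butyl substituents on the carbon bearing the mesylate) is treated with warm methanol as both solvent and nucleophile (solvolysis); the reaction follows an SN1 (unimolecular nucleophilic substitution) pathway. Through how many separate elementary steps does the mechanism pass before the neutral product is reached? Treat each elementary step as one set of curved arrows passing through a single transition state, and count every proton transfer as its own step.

3

Step 1: The C–O bond breaks with both electrons going to the mesylate; MsO⁻ leaves and a tertiary carbocation remains.
(No 1,2-shift: no single shift to an adjacent carbon would give a more stable cation.)
Step 2: A lone pair on the oxygen of CH3OH attacks the carbocation, forming a new C–O σ-bond and an oxonium ion.
Step 3: Proton transfer from the O–H of the oxonium ion to a solvent molecule delivers the neutral ether.
Total: 3 elementary steps.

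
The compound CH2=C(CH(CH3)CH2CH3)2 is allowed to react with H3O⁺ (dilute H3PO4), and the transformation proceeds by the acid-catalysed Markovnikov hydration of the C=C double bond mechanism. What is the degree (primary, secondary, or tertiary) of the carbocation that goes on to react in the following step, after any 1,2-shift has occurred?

Step 1: Electrophilic addition begins with the π(C=C) electrons forming a bond to the proton of H3O⁺. Following Markovnikov's rule, the resulting cation is tertiary. H2O is released.
No single 1,2-shift to an adjacent carbon would give a more-substituted cation, so no rearrangement occurs.

tertiary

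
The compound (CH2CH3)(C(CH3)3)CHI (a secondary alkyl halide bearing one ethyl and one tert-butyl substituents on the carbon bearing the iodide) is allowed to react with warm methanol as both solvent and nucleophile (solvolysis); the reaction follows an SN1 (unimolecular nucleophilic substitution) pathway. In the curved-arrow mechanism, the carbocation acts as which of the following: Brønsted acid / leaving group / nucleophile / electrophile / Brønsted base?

electrophile

Step 3: CH3OH donates an oxygen lone pair into the empty p orbital of the cation, giving a protonated ether (an oxonium ion).
The carbocation accepts an electron pair into an empty or π* orbital — it is the electrophile.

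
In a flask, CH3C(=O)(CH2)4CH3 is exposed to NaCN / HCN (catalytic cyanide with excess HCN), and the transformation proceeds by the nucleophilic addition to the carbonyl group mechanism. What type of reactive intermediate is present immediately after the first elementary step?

tetrahedral alkoxide intermediate

Step 1: Nucleophilic addition: CN⁻ adds to the carbonyl carbon, pushing the π(C=O) electron pair onto oxygen and giving a tetrahedral alkoxide.
After step 1 the species present is a tetrahedral alkoxide intermediate.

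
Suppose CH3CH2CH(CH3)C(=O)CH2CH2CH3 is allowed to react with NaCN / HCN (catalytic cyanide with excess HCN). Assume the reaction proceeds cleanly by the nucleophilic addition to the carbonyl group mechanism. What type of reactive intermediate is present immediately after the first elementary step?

tetrahedral alkoxide intermediate

Step 1: CN⁻ attacks the sp² carbonyl carbon; the C=O π bond breaks and the electrons end up as a lone pair on the alkoxide oxygen of the tetrahedral intermediate.
After step 1 the species present is a tetrahedral alkoxide intermediate.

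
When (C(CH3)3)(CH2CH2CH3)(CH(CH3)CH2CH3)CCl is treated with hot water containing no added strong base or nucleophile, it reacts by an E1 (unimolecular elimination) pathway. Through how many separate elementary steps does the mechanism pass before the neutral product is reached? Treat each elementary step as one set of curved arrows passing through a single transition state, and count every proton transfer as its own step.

Step 1: Rate-determining heterolysis of the C–Cl bond gives Cl⁻ and a tertiary carbocation.
(No 1,2-shift: no single shift to an adjacent carbon would give a more stable cation.)
Step 2: Loss of a β-proton to a water molecule of the solvent: the C–H bonding pair collapses toward the cationic carbon to form the C=C π bond, yielding the alkene.
Total: 2 elementary steps.

2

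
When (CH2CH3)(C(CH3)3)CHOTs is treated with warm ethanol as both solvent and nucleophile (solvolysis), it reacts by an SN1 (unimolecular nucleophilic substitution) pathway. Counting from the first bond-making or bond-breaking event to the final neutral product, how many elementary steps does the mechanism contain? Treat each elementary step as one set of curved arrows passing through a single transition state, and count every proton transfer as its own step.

4

Step 1: Rate-determining heterolysis of the C–O bond gives TsO⁻ and a secondary carbocation.
Step 2: A 1,2-methyl shift from the adjacent tert-butyl carbon moves the positive charge from the secondary centre to an adjacent carbon, generating a more stable tertiary carbocation.
Step 3: A lone pair on the oxygen of CH3CH2OH attacks the carbocation, forming a new C–O σ-bond and an oxonium ion.
Step 4: Deprotonation of the oxonium oxygen by solvent ethanol yields the neutral ether.
Total: 4 elementary steps.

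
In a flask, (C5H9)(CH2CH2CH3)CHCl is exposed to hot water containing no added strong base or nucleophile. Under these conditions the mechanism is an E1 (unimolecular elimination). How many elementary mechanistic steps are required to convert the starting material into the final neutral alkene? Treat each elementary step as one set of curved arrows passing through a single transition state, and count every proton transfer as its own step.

3

Step 1: Rate-determining heterolysis of the C–Cl bond gives Cl⁻ and a secondary carbocation.
Step 2: Carbocation rearrangement: a 1,2-hydride shift from the adjacent cyclopentyl carbon converts the initially-formed secondary cation into the more stable tertiary cation.
Step 3: Loss of a β-proton to a water molecule of the solvent: the C–H bonding pair collapses toward the cationic carbon to form the C=C π bond, yielding the alkene.
Total: 3 elementary steps.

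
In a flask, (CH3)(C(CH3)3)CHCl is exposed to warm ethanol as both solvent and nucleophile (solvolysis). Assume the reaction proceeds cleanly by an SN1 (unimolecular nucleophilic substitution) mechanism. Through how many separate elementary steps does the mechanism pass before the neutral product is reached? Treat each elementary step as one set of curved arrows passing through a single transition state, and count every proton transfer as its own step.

4

Step 1: The C–Cl bond breaks with both electrons going to the chloride; Cl⁻ leaves and a secondary carbocation remains.
Step 2: Carbocation rearrangement: a 1,2-methyl shift from the adjacent tert-butyl carbon converts the initially-formed secondary cation into the more stable tertiary cation.
Step 3: Nucleophilic capture: the oxygen of CH3CH2OH bonds to the cationic carbon, producing an oxonium-ion intermediate.
Step 4: A second solvent molecule removes the proton on oxygen, giving the neutral ether product.
Total: 4 elementary steps.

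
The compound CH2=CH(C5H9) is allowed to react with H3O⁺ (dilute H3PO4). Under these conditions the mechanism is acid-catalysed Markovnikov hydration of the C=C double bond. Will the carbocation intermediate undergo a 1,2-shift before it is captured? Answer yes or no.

yes

The first-formed carbocation is secondary.
The adjacent cyclopentyl carbon already bears 2 other carbon substituents and has a hydrogen to migrate; after a 1,2-hydride shift from that carbon the positive charge sits on a tertiary centre.
Tertiary is more stable than secondary, so the shift occurs.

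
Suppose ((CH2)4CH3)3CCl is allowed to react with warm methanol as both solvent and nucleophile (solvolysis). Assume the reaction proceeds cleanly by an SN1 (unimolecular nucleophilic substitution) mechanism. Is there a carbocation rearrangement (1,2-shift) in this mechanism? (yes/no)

The first-formed carbocation is tertiary.
No single 1,2-shift to an adjacent carbon would produce a more-substituted cation than the one already present, so no rearrangement occurs.

no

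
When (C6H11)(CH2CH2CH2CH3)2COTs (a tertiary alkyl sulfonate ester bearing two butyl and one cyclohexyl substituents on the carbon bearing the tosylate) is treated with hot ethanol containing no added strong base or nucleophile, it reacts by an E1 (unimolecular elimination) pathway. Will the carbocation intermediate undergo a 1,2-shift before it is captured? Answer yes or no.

no

The first-formed carbocation is tertiary.
No single 1,2-shift to an adjacent carbon would produce a more-substituted cation than the one already present, so no rearrangement occurs.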